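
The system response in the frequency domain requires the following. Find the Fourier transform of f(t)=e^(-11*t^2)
The Fourier transform of a Gaussian e^(-a * t^2) is sqrt(pi/a) * e^(-omega^2/(4a)).
With a = 11: F(omega) = sqrt(pi/11) * e^(-omega^2/44)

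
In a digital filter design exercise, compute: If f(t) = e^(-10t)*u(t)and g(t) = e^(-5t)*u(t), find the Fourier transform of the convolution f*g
By the convolution theorem: F{f * g}=F(omega) * G(omega)
F(omega)=1/(10+j * omega), G(omega)=1/(5+j * omega)
F{f * g}=1/((10+j * omega)(5+j * omega))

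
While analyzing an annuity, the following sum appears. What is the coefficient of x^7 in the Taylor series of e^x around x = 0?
Taylor series of e^x = Σ x^n/n!
Coefficient of x^7 = 1/7! = 1/5040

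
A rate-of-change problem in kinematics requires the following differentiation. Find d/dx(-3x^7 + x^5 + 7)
Power rule: d/dx(ax^n)=n·a·x^(n-1)
Term by term: -21·x^6 + 5·x^4

Answer: -21x^6 + 5x^4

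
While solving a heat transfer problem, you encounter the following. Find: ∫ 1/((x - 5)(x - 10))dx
Partial fractions: 1/((x-5)(x-10))=A/(x-5)+B/(x-10)
A=-1/5, B=1/5
∫ [-1/5· 1/(x-5)+1/5· 1/(x-10)] dx
=(1/5)[ln|x-10| - ln|x-5|]+C

Answer: (1/5)·ln|(x-10)/(x-5)|+C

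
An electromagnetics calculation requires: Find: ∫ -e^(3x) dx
Since d/dx[e^(3x)] = 3e^(3x), we get -1/3 e^(3x) + C

Answer: (-1/3)e^(3x) + C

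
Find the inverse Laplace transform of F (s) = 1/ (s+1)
L^(-1){1/(s-a)}=c·e^(at)
Here a=-1, c=1

Answer: e^(-t)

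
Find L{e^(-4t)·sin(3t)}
First shifting: L{e^(at)f(t)} = F(s-a)
L{sin(3t)} = 3/(s² + 9)
Shift: 3/((s + 4)² + 9)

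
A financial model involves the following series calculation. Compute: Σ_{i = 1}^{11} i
Using formula: Σ i^1 = n(n + 1)/2 = 11·12/2 = 66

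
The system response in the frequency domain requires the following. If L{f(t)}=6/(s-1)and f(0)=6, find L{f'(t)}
L{f'(t)}=s·F(s) - f(0)=6s/(s-1)-6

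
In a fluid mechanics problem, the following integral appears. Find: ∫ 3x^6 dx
Using power rule: ∫ 3x^6 dx = 3/7 x^7 + C = (3/7)x^7 + C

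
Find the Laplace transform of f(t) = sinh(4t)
L{sinh(at)} = a/(s²-a²)
L{sinh(4t)} = 4/(s²-16)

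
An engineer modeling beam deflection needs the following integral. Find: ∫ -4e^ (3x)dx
Since d/dx[e^(3x)] = 3e^(3x), we get -4/3 e^(3x)+C

Answer: (-4/3)e^(3x)+C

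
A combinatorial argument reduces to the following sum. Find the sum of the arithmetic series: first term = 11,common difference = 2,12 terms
Last term: a_n=11 + (12 - 1)·2=33
Sum=n(a_1 + a_n)/2=12(11 + 33)/2=264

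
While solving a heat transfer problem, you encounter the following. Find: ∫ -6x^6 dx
Using power rule: ∫ -6x^6 dx=-6/7 x^7 + C=(-6/7)x^7 + C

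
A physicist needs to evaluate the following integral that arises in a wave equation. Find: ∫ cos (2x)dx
Using substitution u = 2x: ∫ cos(u) du/2 = sin(u)/2+C

Answer: (1/2)sin(2x)+C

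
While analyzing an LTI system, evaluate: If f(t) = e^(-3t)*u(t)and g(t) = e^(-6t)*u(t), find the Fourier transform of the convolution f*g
By the convolution theorem: F{f * g} = F(omega) * G(omega)
F(omega) = 1/(3+j * omega), G(omega) = 1/(6+j * omega)
F{f * g} = 1/((3+j * omega)(6+j * omega))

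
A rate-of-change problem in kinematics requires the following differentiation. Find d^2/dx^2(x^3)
Apply power rule 2 times:
d^1: 3x^2
d^2: 6x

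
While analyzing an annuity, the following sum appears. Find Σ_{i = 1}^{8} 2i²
= 2·n(n + 1)(2n + 1)/6 = 2·8·9·17/6 = 408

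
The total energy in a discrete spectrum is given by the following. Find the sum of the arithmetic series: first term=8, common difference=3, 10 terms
Last term: a_n = 8 + (10 - 1)·3 = 35
Sum = n(a_1 + a_n)/2 = 10(8 + 35)/2 = 215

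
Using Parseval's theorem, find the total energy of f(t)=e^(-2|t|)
Parseval's theorem: E = integral |f(t)|^2 dt = (1/2pi) integral |F(omega)|^2 domega
E = integral_{-inf}^{inf} e^(-4|t|) dt = 2*integral_0^inf e^(-4t) dt = 2/(2*2) = 1/2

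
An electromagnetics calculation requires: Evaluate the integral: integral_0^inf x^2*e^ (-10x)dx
This is a Gamma integral. Substitute u = 10x (du = 10 dx):
integral_0^inf x^2*e^(-10x) dx = (1/10^3) integral_0^inf u^2*e^(-u) du
= Gamma(3)/10^3 = 2!/10^3 = 2/1000

Answer: 1/500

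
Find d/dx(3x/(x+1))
Quotient rule: (f/g)'=(f'g - fg')/g²
f=3x, f'=3
g=x+1, g'=1

Answer: (3·(x+1)-3x)/(x+1)²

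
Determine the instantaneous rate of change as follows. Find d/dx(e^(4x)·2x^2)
Product rule: (fg)' = f'g + fg'
f = e^(4x), f' = 4·e^(4x)
g = 2x^2, g' = 4x

Answer: 8·e^(4x)·x^2 + 4·e^(4x)·x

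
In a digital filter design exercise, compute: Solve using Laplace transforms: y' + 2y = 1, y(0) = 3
Take L of both sides: sY(s)-3+2Y(s)=1/s
Y(s)(s+2)=1/s+3
Y(s)=1/(s(s+2))+3/(s+2)
Partial fractions: 1/(s(s+2))=(1/2)/s - (1/2)/(s+2)
So Y(s)=(1/2)/s+(5/2)/(s+2)
Inverse transform (L^(-1){1/s}=1, L^(-1){1/(s+2)}=e^(-2t)):

Answer: y(t)=1/2+(5/2)·e^(-2t)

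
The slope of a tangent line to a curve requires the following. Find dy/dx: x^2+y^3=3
Differentiate: 2x+3y^2·(dy/dx)=0
dy/dx=-2x/(3y^2)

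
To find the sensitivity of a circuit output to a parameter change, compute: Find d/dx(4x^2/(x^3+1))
Quotient rule: (f/g)'=(f'g - fg')/g²
f=4x^2, f'=8x
g=x^3 + 1, g'=3x^2

Answer: (8x·(x^3 + 1) - 12x^4)/(x^3 + 1)²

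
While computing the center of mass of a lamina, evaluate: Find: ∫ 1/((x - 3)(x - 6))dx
Partial fractions: 1/((x-3)(x-6)) = A/(x-3) + B/(x-6)
A = -1/3, B = 1/3
∫ [-1/3· 1/(x-3) + 1/3· 1/(x-6)] dx
= (1/3)[ln|x-6| - ln|x-3|] + C

Answer: (1/3)·ln|(x-6)/(x-3)| + C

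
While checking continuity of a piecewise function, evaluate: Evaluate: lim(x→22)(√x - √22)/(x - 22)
Multiply by conjugate (√x+√22)/(√x+√22):
= (x - 22)/((x - 22)(√x+√22)) = 1/(√x+√22)
As x → 22: 1/(2√22)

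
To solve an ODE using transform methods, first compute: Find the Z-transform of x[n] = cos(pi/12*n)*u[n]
Z{cos(w0 * n) * u[n]} = z(z - cos(w0))/(z^2 - 2z * cos(w0) + 1)
With w0 = pi/12: X(z) = z(z - cos(pi/12))/(z^2 - 2z * cos(pi/12) + 1)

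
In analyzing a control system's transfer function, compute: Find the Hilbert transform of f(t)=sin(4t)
The Hilbert transform shifts each frequency component by -pi/2.
H{sin(wt)}=-cos(wt)
With w=4: H{sin(4t)}=-cos(4t)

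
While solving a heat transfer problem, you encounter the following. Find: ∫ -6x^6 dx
Using power rule: ∫ -6x^6 dx = -6/7 x^7+C = (-6/7)x^7+C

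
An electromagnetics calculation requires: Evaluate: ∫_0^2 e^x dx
Antiderivative: e^x
Evaluate: (e^2-1)

Answer: e^2-1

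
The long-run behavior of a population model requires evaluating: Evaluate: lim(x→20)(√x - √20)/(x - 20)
Multiply by conjugate (√x + √20)/(√x + √20):
=(x - 20)/((x - 20)(√x + √20))=1/(√x + √20)
As x → 20: 1/(2√20)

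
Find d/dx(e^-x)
Chain rule: d/dx[e^u]=e^u · u' where u=-x
u'=-1

Answer: -1·e^-x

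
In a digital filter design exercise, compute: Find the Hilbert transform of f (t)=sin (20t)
The Hilbert transform shifts each frequency component by -pi/2.
H{sin(wt)}=-cos(wt)
With w=20: H{sin(20t)}=-cos(20t)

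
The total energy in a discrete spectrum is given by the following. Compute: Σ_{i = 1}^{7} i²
Using formula: Σ i^2=n(n+1)(2n+1)/6=7·8·15/6=140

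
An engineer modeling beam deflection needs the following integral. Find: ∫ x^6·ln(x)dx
By parts: u = ln(x), dv = x^6 dx
du = 1/x dx, v = x^7/7
= x^7·ln(x)/7 - ∫ x^6/7 dx
= x^7·ln(x)/7 - x^7/49+C

Answer: x^7(ln(x)/7-1/49)+C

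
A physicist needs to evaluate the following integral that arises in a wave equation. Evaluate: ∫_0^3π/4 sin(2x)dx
Antiderivative: -cos(2x)/2
Evaluate at bounds: [-cos(2·3π/4)/2] - [-cos(2·0)/2]
=(-(0) + (1))/2=1/2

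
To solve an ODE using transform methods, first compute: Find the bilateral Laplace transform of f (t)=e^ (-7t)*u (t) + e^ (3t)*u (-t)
For e^(-7t)*u(t): L=1/(s+7), Re(s) > -7
For e^(3t)*u(-t): L=-1/(s-3), Re(s) < 3
Combined: F(s)=1/(s+7)-1/(s-3), -7 < Re(s) < 3

Answer: 1/(s+7)-1/(s-3), ROC: -7 < Re(s) < 3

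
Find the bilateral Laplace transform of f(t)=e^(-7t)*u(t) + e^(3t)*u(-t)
For e^(-7t)*u(t): L = 1/(s + 7), Re(s) > -7
For e^(3t)*u(-t): L = -1/(s-3), Re(s) < 3
Combined: F(s) = 1/(s + 7) - 1/(s-3), -7 < Re(s) < 3

Answer: 1/(s + 7) - 1/(s-3), ROC: -7 < Re(s) < 3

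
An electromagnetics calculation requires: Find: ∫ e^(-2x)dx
Since d/dx[e^(-2x)] = -2e^(-2x), we get -1/2 e^(-2x)+C

Answer: (-1/2)e^(-2x)+C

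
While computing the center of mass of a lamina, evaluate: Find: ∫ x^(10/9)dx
Power rule: ∫ x^(10/9) dx=x^(19/9)/(19/9) + C

Answer: (9/19)·x^(19/9) + C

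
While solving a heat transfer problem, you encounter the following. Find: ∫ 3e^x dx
Since d/dx[e^x]=+e^x, we get 3e^x+C

Answer: 3e^x+C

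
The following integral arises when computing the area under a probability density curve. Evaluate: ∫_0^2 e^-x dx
Antiderivative: -e^-x
Evaluate: -(e^-2-1)

Answer: (e^-2-1)/(-1)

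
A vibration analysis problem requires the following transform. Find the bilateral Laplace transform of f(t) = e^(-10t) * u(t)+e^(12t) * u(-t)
For e^(-10t)*u(t): L=1/(s+10), Re(s) > -10
For e^(12t)*u(-t): L=-1/(s-12), Re(s) < 12
Combined: F(s)=1/(s+10)-1/(s-12), -10 < Re(s) < 12

Answer: 1/(s+10)-1/(s-12), ROC: -10 < Re(s) < 12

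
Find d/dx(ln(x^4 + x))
Chain rule: d/dx[ln(u)]=u'/u where u=x^4+x
u'=4x^3+1

Answer: (4x^3+1)/(x^4+x)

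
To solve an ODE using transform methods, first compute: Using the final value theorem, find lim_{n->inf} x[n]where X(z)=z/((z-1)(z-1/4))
Final value theorem: lim x[n] = lim_{z->1} (z-1)*X(z)
(z-1)*X(z) = z/(z-1/4)
As z->1: 1/(1 - 1/4) = 1/(3/4) = 4/3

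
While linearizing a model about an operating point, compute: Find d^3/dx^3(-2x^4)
Apply power rule 3 times:
d^1: -8x^3
d^2: -24x^2
d^3: -48x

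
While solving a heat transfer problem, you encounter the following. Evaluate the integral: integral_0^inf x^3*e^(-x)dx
This is a Gamma integral. Substitute u=1x:
integral_0^inf x^3 * e^(-x) dx=(1/1^4) integral_0^inf u^3 * e^(-u) du
=Gamma(4)/1^4=3!/1^4=6/1

Answer: 6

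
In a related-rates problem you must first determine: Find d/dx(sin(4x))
Chain rule: d/dx[sin(u)]=cos(u)·u' where u=4x
u'=4

Answer: 4·cos(4x)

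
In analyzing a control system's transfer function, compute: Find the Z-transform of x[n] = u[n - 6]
Using the time-shift property: Z{u[n-6]} = z^(-6) * z/(z-1)
= z^(-5)/(z-1)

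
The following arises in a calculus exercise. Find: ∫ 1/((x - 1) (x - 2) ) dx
Partial fractions: 1/((x-1)(x-2))=A/(x-1)+B/(x-2)
A=-1, B=1
∫ [-1· 1/(x-1)+1· 1/(x-2)] dx
=(1)[ln|x-2| - ln|x-1|]+C

Answer: ln|(x-2)/(x-1)|+C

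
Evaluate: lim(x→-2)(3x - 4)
Polynomial is continuous, so substitute x = -2:
3·(-2)-4 = -10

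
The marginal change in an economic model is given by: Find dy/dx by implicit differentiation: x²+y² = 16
Differentiate both sides: 2x + 2y·(dy/dx) = 0
Solve: dy/dx = -2x/(2y) = -x/y

Answer: dy/dx = -x/y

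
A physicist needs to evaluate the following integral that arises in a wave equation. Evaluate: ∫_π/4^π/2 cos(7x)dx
Antiderivative: sin(7x)/7
Evaluate at bounds: [sin(7·π/2)/7] - [sin(7·π/4)/7]
= ((-1) - (-√2/2))/7 = -1/7 + √2/14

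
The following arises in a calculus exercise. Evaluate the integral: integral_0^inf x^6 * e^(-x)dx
This is a Gamma integral. Substitute u = 1x:
integral_0^inf x^6*e^(-x) dx = (1/1^7) integral_0^inf u^6*e^(-u) du
= Gamma(7)/1^7 = 6!/1^7 = 720/1

Answer: 720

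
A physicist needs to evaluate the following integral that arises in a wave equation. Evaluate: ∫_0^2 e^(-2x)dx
Antiderivative: (1/(-2))e^(-2x)
Evaluate: (1/(-2))(e^-4 - 1)

Answer: (e^-4 - 1)/(-2)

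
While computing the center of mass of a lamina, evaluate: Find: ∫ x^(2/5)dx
Power rule: ∫ x^(2/5) dx = x^(7/5)/(7/5)+C

Answer: (5/7)·x^(7/5)+C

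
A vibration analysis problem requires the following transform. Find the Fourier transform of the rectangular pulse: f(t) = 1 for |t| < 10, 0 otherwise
F(omega) = integral from -10 to 10 of e^(-j*omega*t) dt
= 2*sin(10*omega)/omega = 20*sinc(10*omega/pi)

Answer: 2*sin(10*omega)/omega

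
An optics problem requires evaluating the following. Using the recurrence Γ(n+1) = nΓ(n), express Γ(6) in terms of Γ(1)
Γ(6) = 5Γ(5) = 5·4Γ(4) = ... = 5!·Γ(1) = 120·Γ(1)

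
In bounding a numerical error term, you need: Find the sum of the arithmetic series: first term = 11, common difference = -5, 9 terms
Last term: a_n = 11 + (9 - 1)·-5 = -29
Sum = n(a_1 + a_n)/2 = 9(11 + (-29))/2 = -81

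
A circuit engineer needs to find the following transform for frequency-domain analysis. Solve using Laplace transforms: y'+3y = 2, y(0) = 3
Take L of both sides: sY(s) - 3 + 3Y(s) = 2/s
Y(s)(s + 3) = 2/s + 3
Y(s) = 2/(s(s + 3)) + 3/(s + 3)
Partial fractions: 2/(s(s + 3)) = (2/3)/s - (2/3)/(s + 3)
So Y(s) = (2/3)/s + (7/3)/(s + 3)
Inverse transform (L^(-1){1/s} = 1, L^(-1){1/(s + 3)} = e^(-3t)):

Answer: y(t) = 2/3 + (7/3)·e^(-3t)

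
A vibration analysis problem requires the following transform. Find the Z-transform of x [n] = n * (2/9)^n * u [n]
Using the property Z{n*a^n*u[n]}=az/(z-a)^2
With a=2/9: X(z)=(2/9)z/(z - 2/9)^2, |z| > 2/9

Answer: (2/9)z/(z - 2/9)^2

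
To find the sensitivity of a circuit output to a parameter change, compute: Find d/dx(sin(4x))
Chain rule: d/dx[sin(u)] = cos(u)·u' where u = 4x
u' = 4

Answer: 4·cos(4x)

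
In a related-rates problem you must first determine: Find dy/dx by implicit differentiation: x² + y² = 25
Differentiate both sides: 2x + 2y·(dy/dx)=0
Solve: dy/dx=-2x/(2y)=-x/y

Answer: dy/dx=-x/y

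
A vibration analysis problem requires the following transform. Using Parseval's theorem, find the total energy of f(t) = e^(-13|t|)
Parseval's theorem: E = integral |f(t)|^2 dt = (1/2pi) integral |F(omega)|^2 domega
E = integral_{-inf}^{inf} e^(-26|t|) dt = 2*integral_0^inf e^(-26t) dt = 2/(2*13) = 1/13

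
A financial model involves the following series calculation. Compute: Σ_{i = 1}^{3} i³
Using formula: Σ i^3=[n(n+1)/2]²=[3·4/2]²=36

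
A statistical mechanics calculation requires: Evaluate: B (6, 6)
B(x,y)=Γ(x)Γ(y)/Γ(x + y)=(x-1)!(y-1)!/(x + y-1)!
B(6,6)=5!·5!/11!=1/2772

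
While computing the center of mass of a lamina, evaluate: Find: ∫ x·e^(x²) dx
Let u=x², du=2x dx
∫ (1/2)e^u du=e^u/2 + C

Answer: e^(x²)/2 + C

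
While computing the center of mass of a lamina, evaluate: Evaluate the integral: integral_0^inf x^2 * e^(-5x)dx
This is a Gamma integral. Substitute u=5x (du=5 dx):
integral_0^inf x^2*e^(-5x) dx=(1/5^3) integral_0^inf u^2*e^(-u) du
=Gamma(3)/5^3=2!/5^3=2/125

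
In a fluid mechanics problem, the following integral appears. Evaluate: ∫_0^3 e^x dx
Antiderivative: e^x
Evaluate: (e^3-1)

Answer: e^3-1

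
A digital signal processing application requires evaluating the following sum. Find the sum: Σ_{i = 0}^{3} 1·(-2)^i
Geometric series: S = a(1 - r^n)/(1 - r)
a = 1, r = -2, n = 4
S = 1(1-16)/3 = -5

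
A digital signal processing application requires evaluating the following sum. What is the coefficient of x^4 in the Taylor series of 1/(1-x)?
1/(1-x) = Σ x^n for |x|<1
All coefficients are 1

Answer: 1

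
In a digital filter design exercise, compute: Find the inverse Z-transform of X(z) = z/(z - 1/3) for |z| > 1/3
Standard pair: z/(z-a) <-> a^n*u[n] for causal signals
With a = 1/3: x[n] = (1/3)^n*u[n]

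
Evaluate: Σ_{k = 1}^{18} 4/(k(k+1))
Partial fractions: 4/(k(k+1))=4/k - 4/(k+1)
Telescoping sum: 4(1-1/19)=4·18/19

Answer: 72/19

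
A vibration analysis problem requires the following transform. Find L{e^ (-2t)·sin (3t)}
First shifting: L{e^(at)f(t)}=F(s-a)
L{sin(3t)}=3/(s²+9)
Shift: 3/((s+2)²+9)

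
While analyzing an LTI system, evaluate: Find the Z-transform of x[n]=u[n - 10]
Using the time-shift property: Z{u[n-10]} = z^(-10)*z/(z-1)
= z^(-9)/(z-1)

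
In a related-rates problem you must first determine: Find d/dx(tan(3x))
Chain rule: d/dx[tan(u)] = sec²(u)·u' where u = 3x
u' = 3

Answer: 3·sec²(3x)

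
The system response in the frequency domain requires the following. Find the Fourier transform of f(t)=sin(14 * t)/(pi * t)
sin(W * t)/(pi * t)=(W/pi) * sinc(W * t/pi) is the impulse response of the ideal low-pass filter with cutoff W (here W=14).
Its Fourier transform is a rectangular function:
F(omega)=1 for |omega| < 14, 0 otherwise

Answer: rect(omega/28) [i.e., 1 for |omega| < 14, 0 otherwise]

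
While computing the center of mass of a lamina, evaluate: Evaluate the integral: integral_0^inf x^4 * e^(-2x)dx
This is a Gamma integral. Substitute u = 2x (du = 2 dx):
integral_0^inf x^4*e^(-2x) dx = (1/2^5) integral_0^inf u^4*e^(-u) du
= Gamma(5)/2^5 = 4!/2^5 = 24/32

Answer: 3/4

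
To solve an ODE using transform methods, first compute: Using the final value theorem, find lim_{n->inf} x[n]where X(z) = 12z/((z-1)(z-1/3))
Final value theorem: lim x[n] = lim_{z->1} (z-1) * X(z)
(z-1) * X(z) = 12z/(z-1/3)
As z->1: 12/(1-1/3) = 12/(2/3) = 18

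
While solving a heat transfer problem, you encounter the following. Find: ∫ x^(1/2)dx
Power rule: ∫ x^(1/2) dx=x^(3/2)/(3/2) + C

Answer: (2/3)·x^(3/2) + C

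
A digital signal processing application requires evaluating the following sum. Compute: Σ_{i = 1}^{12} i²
Using formula: Σ i^2=n(n+1)(2n+1)/6=12·13·25/6=650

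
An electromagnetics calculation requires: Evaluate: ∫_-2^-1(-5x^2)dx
Step 1: Find antiderivative F(x)=(-5/3)x^3
Step 2: F(-1) - F(-2)=5/3 - (40/3)=-35/3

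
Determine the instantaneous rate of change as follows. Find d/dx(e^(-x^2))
Chain rule: d/dx[e^u] = e^u · u' where u = -x^2
u' = -2x

Answer: -2x·e^(-x^2)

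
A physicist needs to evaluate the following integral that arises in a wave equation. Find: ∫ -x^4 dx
Using power rule: ∫ -x^4 dx=-1/5 x^5 + C=(-1/5)x^5 + C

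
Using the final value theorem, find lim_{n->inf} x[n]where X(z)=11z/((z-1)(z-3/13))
Final value theorem: lim x[n]=lim_{z->1} (z-1) * X(z)
(z-1) * X(z)=11z/(z-3/13)
As z->1: 11/(1-3/13)=11/(10/13)=143/10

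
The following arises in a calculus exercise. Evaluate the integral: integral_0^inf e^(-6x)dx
integral_0^inf e^(-6x) dx=[-1/6*e^(-6x)]_0^inf
=0 - (-1/6)=1/6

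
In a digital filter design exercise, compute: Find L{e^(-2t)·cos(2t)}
First shifting: L{e^(at)f(t)}=F(s-a)
L{cos(2t)}=s/(s²+4)
Shift: (s+2)/((s+2)²+4)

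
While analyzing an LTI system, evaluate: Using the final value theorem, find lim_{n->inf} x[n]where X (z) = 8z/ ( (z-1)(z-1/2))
Final value theorem: lim x[n]=lim_{z->1} (z-1) * X(z)
(z-1) * X(z)=8z/(z-1/2)
As z->1: 8/(1-1/2)=8/(1/2)=16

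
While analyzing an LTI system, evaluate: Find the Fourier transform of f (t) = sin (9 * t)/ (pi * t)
sin(W * t)/(pi * t)=(W/pi) * sinc(W * t/pi) is the impulse response of the ideal low-pass filter with cutoff W (here W=9).
Its Fourier transform is a rectangular function:
F(omega)=1 for |omega| < 9, 0 otherwise

Answer: rect(omega/18) [i.e., 1 for |omega| < 9, 0 otherwise]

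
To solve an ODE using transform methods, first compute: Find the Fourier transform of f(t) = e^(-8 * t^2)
The Fourier transform of a Gaussian e^(-a*t^2) is sqrt(pi/a)*e^(-omega^2/(4a)).
With a = 8: F(omega) = sqrt(pi/8)*e^(-omega^2/32)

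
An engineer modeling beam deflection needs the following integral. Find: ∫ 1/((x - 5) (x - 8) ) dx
Partial fractions: 1/((x-5)(x-8)) = A/(x-5) + B/(x-8)
A = -1/3, B = 1/3
∫ [-1/3· 1/(x-5) + 1/3· 1/(x-8)] dx
= (1/3)[ln|x-8| - ln|x-5|] + C

Answer: (1/3)·ln|(x-8)/(x-5)| + C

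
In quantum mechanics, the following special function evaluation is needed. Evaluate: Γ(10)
Γ(n) = (n-1)! for positive integers
Γ(10) = 9! = 362880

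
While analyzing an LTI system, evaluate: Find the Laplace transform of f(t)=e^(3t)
L{e^(at)} = 1/(s-a)
L{e^(3t)} = 1/(s-3)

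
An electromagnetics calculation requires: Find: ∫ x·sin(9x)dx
By parts: u = x, dv = sin(9x) dx
du = dx, v = -cos(9x)/9
= -x·cos(9x)/9 + sin(9x)/9² + C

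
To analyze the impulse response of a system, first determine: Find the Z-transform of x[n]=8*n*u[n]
Z{n*u[n]} = z/(z-1)^2
By linearity: Z{8*n*u[n]} = 8z/(z-1)^2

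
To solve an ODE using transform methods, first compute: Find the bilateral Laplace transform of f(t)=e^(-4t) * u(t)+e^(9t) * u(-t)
For e^(-4t)*u(t): L = 1/(s + 4), Re(s) > -4
For e^(9t)*u(-t): L = -1/(s-9), Re(s) < 9
Combined: F(s) = 1/(s + 4) - 1/(s-9), -4 < Re(s) < 9

Answer: 1/(s + 4) - 1/(s-9), ROC: -4 < Re(s) < 9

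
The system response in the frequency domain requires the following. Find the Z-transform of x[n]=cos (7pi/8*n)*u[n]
Z{cos(w0*n)*u[n]} = z(z - cos(w0))/(z^2-2z*cos(w0)+1)
With w0 = 7pi/8: X(z) = z(z - cos(7pi/8))/(z^2-2z*cos(7pi/8)+1)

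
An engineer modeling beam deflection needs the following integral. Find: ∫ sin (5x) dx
Using substitution u = 5x: ∫ sin(u) du/5 = -cos(u)/5+C

Answer: (-1/5)cos(5x)+C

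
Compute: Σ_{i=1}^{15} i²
Using formula: Σ i^2=n(n+1)(2n+1)/6=15·16·31/6=1240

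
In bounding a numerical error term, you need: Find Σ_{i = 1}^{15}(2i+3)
= 2·Σ i + 3·15 = 2·120 + 45 = 285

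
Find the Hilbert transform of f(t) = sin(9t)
The Hilbert transform shifts each frequency component by -pi/2.
H{sin(wt)}=-cos(wt)
With w=9: H{sin(9t)}=-cos(9t)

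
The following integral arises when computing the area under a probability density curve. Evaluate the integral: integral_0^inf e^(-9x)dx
integral_0^inf e^(-9x) dx=[-1/9*e^(-9x)]_0^inf
=0 - (-1/9)=1/9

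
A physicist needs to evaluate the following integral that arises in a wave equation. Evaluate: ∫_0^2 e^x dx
Antiderivative: e^x
Evaluate: (e^2 - 1)

Answer: e^2 - 1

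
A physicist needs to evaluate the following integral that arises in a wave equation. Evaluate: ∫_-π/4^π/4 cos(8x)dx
Antiderivative: sin(8x)/8
Evaluate at bounds: [sin(8·π/4)/8] - [sin(8·-π/4)/8]
=((0) - (0))/8=0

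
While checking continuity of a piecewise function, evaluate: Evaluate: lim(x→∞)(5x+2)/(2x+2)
Divide numerator and denominator by x:
lim (5 + 2/x)/(2 + 2/x)=5/2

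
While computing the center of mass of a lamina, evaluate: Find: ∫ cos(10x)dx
Using substitution u = 10x: ∫ cos(u) du/10 = sin(u)/10 + C

Answer: (1/10)sin(10x) + C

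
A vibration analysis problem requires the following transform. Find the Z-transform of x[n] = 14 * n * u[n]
Z{n*u[n]} = z/(z-1)^2
By linearity: Z{14*n*u[n]} = 14z/(z-1)^2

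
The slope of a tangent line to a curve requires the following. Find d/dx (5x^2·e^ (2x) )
Product rule: (fg)' = f'g+fg'
f = 5x^2, f' = 10x
g = e^(2x), g' = 2·e^(2x)

Answer: 10x·e^(2x)+10x^2·e^(2x)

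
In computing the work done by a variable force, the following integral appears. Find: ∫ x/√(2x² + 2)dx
Let u = 2x² + 2, du = 4x dx
∫ (1/4)·u^(-1/2) du = √u/2 + C

Answer: √(2x² + 2)/2 + C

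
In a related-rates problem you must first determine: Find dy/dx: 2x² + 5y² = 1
Differentiate: 4x+10y·(dy/dx) = 0
dy/dx = -4x/(10y) = -(2/5)·(x/y)

Answer: dy/dx = -(2/5)·(x/y)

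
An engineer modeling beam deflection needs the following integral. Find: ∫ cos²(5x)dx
Using identity cos²(u)=(1+cos(2u))/2:
∫ (1+cos(10x))/2 dx=x/2+sin(10x)/20+C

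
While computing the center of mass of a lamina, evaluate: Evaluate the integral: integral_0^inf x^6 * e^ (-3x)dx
This is a Gamma integral. Substitute u = 3x (du = 3 dx):
integral_0^inf x^6*e^(-3x) dx = (1/3^7) integral_0^inf u^6*e^(-u) du
= Gamma(7)/3^7 = 6!/3^7 = 720/2187

Answer: 80/243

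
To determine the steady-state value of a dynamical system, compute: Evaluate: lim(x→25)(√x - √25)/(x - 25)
Multiply by conjugate (√x + √25)/(√x + √25):
= (x - 25)/((x - 25)(√x + √25)) = 1/(√x + √25)
As x → 25: 1/(2√25)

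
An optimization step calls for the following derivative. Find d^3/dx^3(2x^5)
Apply power rule 3 times:
d^1: 10x^4
d^2: 40x^3
d^3: 120x^2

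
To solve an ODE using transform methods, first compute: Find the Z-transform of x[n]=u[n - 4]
Using the time-shift property: Z{u[n-4]} = z^(-4)*z/(z-1)
= z^(-3)/(z-1)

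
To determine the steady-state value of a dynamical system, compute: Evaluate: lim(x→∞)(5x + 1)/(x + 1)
Divide numerator and denominator by x:
lim (5+1/x)/(1+1/x) = 5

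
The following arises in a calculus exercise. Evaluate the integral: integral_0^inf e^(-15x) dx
integral_0^inf e^(-15x) dx = [-1/15*e^(-15x)]_0^inf
= 0 - (-1/15) = 1/15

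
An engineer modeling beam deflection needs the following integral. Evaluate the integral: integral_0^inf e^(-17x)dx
integral_0^inf e^(-17x) dx = [-1/17*e^(-17x)]_0^inf
= 0 - (-1/17) = 1/17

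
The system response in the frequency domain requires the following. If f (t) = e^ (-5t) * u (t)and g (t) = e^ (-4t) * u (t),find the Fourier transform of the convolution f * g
By the convolution theorem: F{f*g}=F(omega)*G(omega)
F(omega)=1/(5+j*omega), G(omega)=1/(4+j*omega)
F{f*g}=1/((5+j*omega)(4+j*omega))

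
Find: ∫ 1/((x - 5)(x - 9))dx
Partial fractions: 1/((x-5)(x-9))=A/(x-5)+B/(x-9)
A=-1/4, B=1/4
∫ [-1/4· 1/(x-5)+1/4· 1/(x-9)] dx
=(1/4)[ln|x-9| - ln|x-5|]+C

Answer: (1/4)·ln|(x-9)/(x-5)|+C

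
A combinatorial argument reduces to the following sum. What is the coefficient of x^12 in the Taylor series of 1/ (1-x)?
1/(1-x)=Σ x^n for |x|<1
All coefficients are 1

Answer: 1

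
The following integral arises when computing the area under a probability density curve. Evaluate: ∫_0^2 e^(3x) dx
Antiderivative: (1/3)e^(3x)
Evaluate: (1/3)(e^6 - 1)

Answer: (e^6 - 1)/3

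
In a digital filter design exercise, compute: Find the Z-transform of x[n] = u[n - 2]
Using the time-shift property: Z{u[n-2]}=z^(-2) * z/(z-1)
=z^(-1)/(z-1)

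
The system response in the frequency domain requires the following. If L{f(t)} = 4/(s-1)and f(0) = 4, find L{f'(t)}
L{f'(t)} = s·F(s) - f(0) = 4s/(s-1)-4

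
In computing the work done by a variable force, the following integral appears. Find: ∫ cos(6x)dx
Using substitution u=6x: ∫ cos(u) du/6=sin(u)/6+C

Answer: (1/6)sin(6x)+C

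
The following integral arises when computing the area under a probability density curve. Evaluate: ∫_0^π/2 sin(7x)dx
Antiderivative: -cos(7x)/7
Evaluate at bounds: [-cos(7·π/2)/7] - [-cos(7·0)/7]
= (-(0)+(1))/7 = 1/7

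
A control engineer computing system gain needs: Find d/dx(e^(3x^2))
Chain rule: d/dx[e^u]=e^u · u' where u=3x^2
u'=6x

Answer: 6x·e^(3x^2)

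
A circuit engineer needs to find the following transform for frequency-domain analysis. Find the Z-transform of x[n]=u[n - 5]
Using the time-shift property: Z{u[n-5]} = z^(-5) * z/(z-1)
= z^(-4)/(z-1)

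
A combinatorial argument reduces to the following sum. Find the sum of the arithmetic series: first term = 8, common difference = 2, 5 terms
Last term: a_n = 8 + (5 - 1)·2 = 16
Sum = n(a_1 + a_n)/2 = 5(8 + 16)/2 = 60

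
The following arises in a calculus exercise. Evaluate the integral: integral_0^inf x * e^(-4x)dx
This is a Gamma integral. Substitute u = 4x (du = 4 dx):
integral_0^inf x * e^(-4x) dx = (1/4^2) integral_0^inf u^1 * e^(-u) du
= Gamma(2)/4^2 = 1!/4^2 = 1/16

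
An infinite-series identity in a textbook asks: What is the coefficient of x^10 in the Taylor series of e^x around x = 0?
Taylor series of e^x = Σ x^n/n!
Coefficient of x^10 = 1/10! = 1/3628800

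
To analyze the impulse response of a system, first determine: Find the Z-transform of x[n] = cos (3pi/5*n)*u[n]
Z{cos(w0*n)*u[n]} = z(z - cos(w0))/(z^2 - 2z*cos(w0) + 1)
With w0 = 3pi/5: X(z) = z(z - cos(3pi/5))/(z^2 - 2z*cos(3pi/5) + 1)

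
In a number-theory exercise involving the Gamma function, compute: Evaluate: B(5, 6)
B(x,y)=Γ(x)Γ(y)/Γ(x + y)=(x-1)!(y-1)!/(x + y-1)!
B(5,6)=4!·5!/10!=1/1260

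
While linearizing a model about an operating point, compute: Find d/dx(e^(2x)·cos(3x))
Product rule: (fg)' = f'g + fg'
f = e^(2x), f' = 2·e^(2x)
g = cos(3x), g' = -3·sin(3x)

Answer: 2·e^(2x)·cos(3x) - 3·e^(2x)·sin(3x)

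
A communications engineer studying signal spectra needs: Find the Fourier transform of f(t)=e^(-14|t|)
Using the standard pair: F{e^(-a|t|)}=2a/(a^2+omega^2)
With a=14: F(omega)=28/(196+omega^2)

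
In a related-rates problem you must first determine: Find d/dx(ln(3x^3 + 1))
Chain rule: d/dx[ln(u)]=u'/u where u=3x^3 + 1
u'=9x^2

Answer: (9x^2)/(3x^3 + 1)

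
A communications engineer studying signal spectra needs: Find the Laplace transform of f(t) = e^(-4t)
L{e^(at)}=1/(s-a)
L{e^(-4t)}=1/(s + 4)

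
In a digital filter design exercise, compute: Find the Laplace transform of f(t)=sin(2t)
L{sin(wt)}=w/(s²+w²)
L{sin(2t)}=2/(s²+4)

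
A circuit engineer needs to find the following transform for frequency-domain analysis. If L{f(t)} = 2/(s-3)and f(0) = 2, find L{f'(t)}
L{f'(t)}=s·F(s) - f(0)=2s/(s-3) - 2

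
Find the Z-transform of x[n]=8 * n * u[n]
Z{n*u[n]} = z/(z-1)^2
By linearity: Z{8*n*u[n]} = 8z/(z-1)^2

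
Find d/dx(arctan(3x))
d/dx[arctan(u)] = u'/(1+u²), u = 3x, u' = 3

Answer: 3/(1+9x²)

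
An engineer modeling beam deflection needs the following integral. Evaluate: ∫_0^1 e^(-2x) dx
Antiderivative: (1/(-2))e^(-2x)
Evaluate: (1/(-2))(e^-2 - 1)

Answer: (e^-2 - 1)/(-2)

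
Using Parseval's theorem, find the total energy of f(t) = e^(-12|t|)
Parseval's theorem: E=integral |f(t)|^2 dt=(1/2pi) integral |F(omega)|^2 domega
E=integral_{-inf}^{inf} e^(-24|t|) dt=2*integral_0^inf e^(-24t) dt=2/(2*12)=1/12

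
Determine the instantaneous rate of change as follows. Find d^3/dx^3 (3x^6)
Apply power rule 3 times:
d^1: 18x^5
d^2: 90x^4
d^3: 360x^3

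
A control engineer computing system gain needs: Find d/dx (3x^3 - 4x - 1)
Power rule: d/dx(ax^n)=n·a·x^(n-1)
Term by term: 9·x^2-4

Answer: 9x^2-4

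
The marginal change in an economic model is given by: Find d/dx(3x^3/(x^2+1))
Quotient rule: (f/g)'=(f'g - fg')/g²
f=3x^3, f'=9x^2
g=x^2+1, g'=2x

Answer: (9x^2·(x^2+1)-6x^4)/(x^2+1)²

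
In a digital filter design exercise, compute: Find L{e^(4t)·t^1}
First shifting: L{e^(at)f(t)}=F(s-a)
L{t^1}=1/s^2
Shift s → s-4: 1/(s-4)^2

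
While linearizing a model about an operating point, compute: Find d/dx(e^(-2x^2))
Chain rule: d/dx[e^u]=e^u · u' where u=-2x^2
u'=-4x

Answer: -4x·e^(-2x^2)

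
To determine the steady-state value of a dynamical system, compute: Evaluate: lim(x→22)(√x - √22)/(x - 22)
Multiply by conjugate (√x+√22)/(√x+√22):
= (x - 22)/((x - 22)(√x+√22)) = 1/(√x+√22)
As x → 22: 1/(2√22)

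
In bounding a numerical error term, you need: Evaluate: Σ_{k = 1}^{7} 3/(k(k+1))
Partial fractions: 3/(k(k+1))=3/k - 3/(k+1)
Telescoping sum: 3(1-1/8)=3·7/8

Answer: 21/8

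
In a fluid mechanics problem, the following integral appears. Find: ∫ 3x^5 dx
Using power rule: ∫ 3x^5 dx = 3/6 x^6 + C = (1/2)x^6 + C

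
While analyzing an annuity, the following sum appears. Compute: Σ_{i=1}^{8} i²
Using formula: Σ i^2=n(n+1)(2n+1)/6=8·9·17/6=204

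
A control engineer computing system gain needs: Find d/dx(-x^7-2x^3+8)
Power rule: d/dx(ax^n) = n·a·x^(n-1)
Term by term: -7·x^6 - 6·x^2

Answer: -7x^6 - 6x^2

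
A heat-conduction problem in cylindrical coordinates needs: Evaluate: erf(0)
erf(0) = 0 (error function is odd and erf(0) = 0 by definition)

Answer: 0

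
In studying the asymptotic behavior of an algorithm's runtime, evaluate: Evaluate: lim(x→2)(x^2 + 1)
Polynomial is continuous, so substitute x=2:
1·2^2+1=5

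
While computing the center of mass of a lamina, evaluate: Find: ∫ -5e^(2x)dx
Since d/dx[e^(2x)] = 2e^(2x), we get -5/2 e^(2x) + C

Answer: (-5/2)e^(2x) + C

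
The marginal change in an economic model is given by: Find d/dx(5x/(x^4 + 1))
Quotient rule: (f/g)' = (f'g - fg')/g²
f = 5x, f' = 5
g = x^4+1, g' = 4x^3

Answer: (5·(x^4+1)-20x^4)/(x^4+1)²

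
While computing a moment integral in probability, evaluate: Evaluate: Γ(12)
Γ(n)=(n-1)! for positive integers
Γ(12)=11!=39916800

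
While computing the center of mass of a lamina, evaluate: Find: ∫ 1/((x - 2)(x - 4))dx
Partial fractions: 1/((x-2)(x-4)) = A/(x-2) + B/(x-4)
A = -1/2, B = 1/2
∫ [-1/2· 1/(x-2) + 1/2· 1/(x-4)] dx
= (1/2)[ln|x-4| - ln|x-2|] + C

Answer: (1/2)·ln|(x-4)/(x-2)| + C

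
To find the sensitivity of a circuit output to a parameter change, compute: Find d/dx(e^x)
Chain rule: d/dx[e^u]=e^u · u' where u=x
u'=1

Answer: 1·e^x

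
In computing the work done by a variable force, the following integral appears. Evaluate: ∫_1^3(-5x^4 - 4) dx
Step 1: Find antiderivative F(x) = -x^5-4x
Step 2: F(3) - F(1) = -255 - (-5) = -250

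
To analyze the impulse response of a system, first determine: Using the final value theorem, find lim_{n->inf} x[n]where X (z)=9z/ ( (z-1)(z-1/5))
Final value theorem: lim x[n]=lim_{z->1} (z-1)*X(z)
(z-1)*X(z)=9z/(z-1/5)
As z->1: 9/(1-1/5)=9/(4/5)=45/4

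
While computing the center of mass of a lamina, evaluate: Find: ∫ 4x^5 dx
Using power rule: ∫ 4x^5 dx=4/6 x^6 + C=(2/3)x^6 + C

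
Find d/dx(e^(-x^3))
Chain rule: d/dx[e^u]=e^u · u' where u=-x^3
u'=-3x^2

Answer: -3x^2·e^(-x^3)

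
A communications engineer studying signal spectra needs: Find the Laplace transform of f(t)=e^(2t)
L{e^(at)}=1/(s-a)
L{e^(2t)}=1/(s-2)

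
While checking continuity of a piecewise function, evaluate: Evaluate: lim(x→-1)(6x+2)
Polynomial is continuous, so substitute x = -1:
6·(-1)+2 = -4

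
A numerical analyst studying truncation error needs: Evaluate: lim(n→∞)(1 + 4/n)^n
This is the definition of e^4: lim(1+4/n)^n = e^4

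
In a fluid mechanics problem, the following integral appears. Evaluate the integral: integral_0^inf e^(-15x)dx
integral_0^inf e^(-15x) dx = [-1/15 * e^(-15x)]_0^inf
= 0 - (-1/15) = 1/15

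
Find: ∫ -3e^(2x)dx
Since d/dx[e^(2x)] = 2e^(2x), we get -3/2 e^(2x)+C

Answer: (-3/2)e^(2x)+C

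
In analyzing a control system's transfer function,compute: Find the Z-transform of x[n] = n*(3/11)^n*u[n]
Using the property Z{n*a^n*u[n]}=az/(z-a)^2
With a=3/11: X(z)=(3/11)z/(z - 3/11)^2, |z| > 3/11

Answer: (3/11)z/(z - 3/11)^2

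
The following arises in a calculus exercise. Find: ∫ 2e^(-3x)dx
Since d/dx[e^(-3x)]=-3e^(-3x), we get -2/3 e^(-3x)+C

Answer: (-2/3)e^(-3x)+C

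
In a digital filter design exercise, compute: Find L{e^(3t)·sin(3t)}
First shifting: L{e^(at)f(t)} = F(s-a)
L{sin(3t)} = 3/(s²+9)
Shift: 3/((s-3)²+9)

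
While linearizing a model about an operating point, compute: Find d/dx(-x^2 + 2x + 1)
Power rule: d/dx(ax^n) = n·a·x^(n-1)
Term by term: -2·x + 2

Answer: -2x + 2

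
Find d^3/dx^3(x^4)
Apply power rule 3 times:
d^1: 4x^3
d^2: 12x^2
d^3: 24x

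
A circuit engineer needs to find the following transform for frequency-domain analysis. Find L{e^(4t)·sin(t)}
First shifting: L{e^(at)f(t)} = F(s-a)
L{sin(t)} = 1/(s² + 1)
Shift: 1/((s-4)² + 1)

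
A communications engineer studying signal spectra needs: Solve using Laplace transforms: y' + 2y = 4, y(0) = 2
Take L of both sides: sY(s)-2+2Y(s) = 4/s
Y(s)(s+2) = 4/s+2
Y(s) = 4/(s(s+2))+2/(s+2)
Partial fractions: 4/(s(s+2)) = 2/s - 2/(s+2)
So Y(s) = 2/s
Inverse transform (L^(-1){1/s} = 1, L^(-1){1/(s+2)} = e^(-2t)):

Answer: y(t) = 2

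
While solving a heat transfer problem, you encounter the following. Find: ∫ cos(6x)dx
Using substitution u = 6x: ∫ cos(u) du/6 = sin(u)/6 + C

Answer: (1/6)sin(6x) + C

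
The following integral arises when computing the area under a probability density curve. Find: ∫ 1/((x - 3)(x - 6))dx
Partial fractions: 1/((x-3)(x-6))=A/(x-3)+B/(x-6)
A=-1/3, B=1/3
∫ [-1/3· 1/(x-3)+1/3· 1/(x-6)] dx
=(1/3)[ln|x-6| - ln|x-3|]+C

Answer: (1/3)·ln|(x-6)/(x-3)|+C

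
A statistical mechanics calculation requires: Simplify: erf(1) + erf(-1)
erf is odd: erf(-1) = -erf(1)
erf(1) + erf(-1) = erf(1) - erf(1) = 0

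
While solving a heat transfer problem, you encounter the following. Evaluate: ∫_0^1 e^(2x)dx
Antiderivative: (1/2)e^(2x)
Evaluate: (1/2)(e^2-1)

Answer: (e^2-1)/2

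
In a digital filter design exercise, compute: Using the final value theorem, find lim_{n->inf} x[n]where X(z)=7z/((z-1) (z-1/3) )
Final value theorem: lim x[n] = lim_{z->1} (z-1)*X(z)
(z-1)*X(z) = 7z/(z-1/3)
As z->1: 7/(1-1/3) = 7/(2/3) = 21/2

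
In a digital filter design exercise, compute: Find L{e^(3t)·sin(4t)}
First shifting: L{e^(at)f(t)}=F(s-a)
L{sin(4t)}=4/(s²+16)
Shift: 4/((s-3)²+16)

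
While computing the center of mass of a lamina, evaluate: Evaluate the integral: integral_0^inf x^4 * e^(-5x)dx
This is a Gamma integral. Substitute u = 5x (du = 5 dx):
integral_0^inf x^4*e^(-5x) dx = (1/5^5) integral_0^inf u^4*e^(-u) du
= Gamma(5)/5^5 = 4!/5^5 = 24/3125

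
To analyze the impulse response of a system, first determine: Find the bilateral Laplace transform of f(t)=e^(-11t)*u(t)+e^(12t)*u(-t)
For e^(-11t) * u(t): L = 1/(s + 11), Re(s) > -11
For e^(12t) * u(-t): L = -1/(s-12), Re(s) < 12
Combined: F(s) = 1/(s + 11) - 1/(s-12), -11 < Re(s) < 12

Answer: 1/(s + 11) - 1/(s-12), ROC: -11 < Re(s) < 12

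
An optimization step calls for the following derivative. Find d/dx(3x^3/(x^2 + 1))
Quotient rule: (f/g)' = (f'g - fg')/g²
f = 3x^3, f' = 9x^2
g = x^2+1, g' = 2x

Answer: (9x^2·(x^2+1)-6x^4)/(x^2+1)²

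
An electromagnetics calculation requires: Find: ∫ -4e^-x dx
Since d/dx[e^-x]=- e^-x, we get 4e^-x+C

Answer: 4e^-x+C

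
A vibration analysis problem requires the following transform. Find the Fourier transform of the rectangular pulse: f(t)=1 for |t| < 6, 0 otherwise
F(omega)=integral from -6 to 6 of e^(-j * omega * t) dt
=2 * sin(6 * omega)/omega=12 * sinc(6 * omega/pi)

Answer: 2 * sin(6 * omega)/omega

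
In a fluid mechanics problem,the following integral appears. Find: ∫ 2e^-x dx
Since d/dx[e^-x] = - e^-x, we get -2e^-x + C

Answer: -2e^-x + C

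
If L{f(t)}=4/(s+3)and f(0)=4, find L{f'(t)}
L{f'(t)} = s·F(s) - f(0) = 4s/(s+3)-4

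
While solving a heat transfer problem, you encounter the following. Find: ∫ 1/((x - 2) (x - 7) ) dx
Partial fractions: 1/((x-2)(x-7))=A/(x-2)+B/(x-7)
A=-1/5, B=1/5
∫ [-1/5· 1/(x-2)+1/5· 1/(x-7)] dx
=(1/5)[ln|x-7| - ln|x-2|]+C

Answer: (1/5)·ln|(x-7)/(x-2)|+C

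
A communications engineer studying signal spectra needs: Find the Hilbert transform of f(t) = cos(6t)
The Hilbert transform shifts each frequency component by -pi/2.
H{cos(wt)}=sin(wt)
With w=6: H{cos(6t)}=sin(6t)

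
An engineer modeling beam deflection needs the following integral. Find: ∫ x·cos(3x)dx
By parts: u = x, dv = cos(3x) dx
du = dx, v = sin(3x)/3
= x·sin(3x)/3 + cos(3x)/3² + C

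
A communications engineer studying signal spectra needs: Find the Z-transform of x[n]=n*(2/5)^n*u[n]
Using the property Z{n * a^n * u[n]}=az/(z-a)^2
With a=2/5: X(z)=(2/5)z/(z - 2/5)^2, |z| > 2/5

Answer: (2/5)z/(z - 2/5)^2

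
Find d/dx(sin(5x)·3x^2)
Product rule: (fg)'=f'g + fg'
f=sin(5x), f'=5·cos(5x)
g=3x^2, g'=6x

Answer: 15·cos(5x)·x^2 + 6·sin(5x)·x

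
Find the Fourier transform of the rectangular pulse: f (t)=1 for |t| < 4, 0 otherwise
F(omega) = integral from -4 to 4 of e^(-j*omega*t) dt
= 2*sin(4*omega)/omega = 8*sinc(4*omega/pi)

Answer: 2*sin(4*omega)/omega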